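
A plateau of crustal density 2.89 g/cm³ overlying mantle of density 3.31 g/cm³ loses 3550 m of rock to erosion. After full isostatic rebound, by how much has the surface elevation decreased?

Rebound u = e ρ_c/ρ_m = 3550 m × 2.89/3.31 = 3100 m.
Net surface drop = e − u = 3550 m − 3100 m = e (ρ_m − ρ_c)/ρ_m = 450 m.

450 m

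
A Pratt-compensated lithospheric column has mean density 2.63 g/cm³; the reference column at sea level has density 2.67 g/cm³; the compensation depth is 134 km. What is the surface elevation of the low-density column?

2.04 km

ρ_ref D = ρ (D + h) → h = D (ρ_ref − ρ)/ρ.
h = 134 km × (2.67 − 2.63)/2.63 = 2.04 km.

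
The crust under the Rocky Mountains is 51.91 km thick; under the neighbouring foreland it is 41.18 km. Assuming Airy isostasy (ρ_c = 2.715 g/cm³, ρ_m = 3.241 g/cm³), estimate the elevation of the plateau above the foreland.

Excess crust Δ = 51.91 km − 41.18 km = 10.73 km, split between elevation h and root r with h + r = Δ.
Airy balance ρ_c h = (ρ_m − ρ_c) r gives r = h ρ_c/(ρ_m − ρ_c), so h (1 + ρ_c/(ρ_m − ρ_c)) = Δ, i.e. h = Δ (ρ_m − ρ_c)/ρ_m.
h = 10.73 km × 0.526/3.241 = 1.74 km.

1.74 km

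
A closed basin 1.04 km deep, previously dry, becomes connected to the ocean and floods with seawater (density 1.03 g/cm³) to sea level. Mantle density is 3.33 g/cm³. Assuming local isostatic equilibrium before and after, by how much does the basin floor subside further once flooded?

0.466 km

After flooding the water column is d + s deep. Its weight must equal the weight of mantle displaced by the extra subsidence s: (d + s) ρ_w = s ρ_m.
s = d ρ_w / (ρ_m − ρ_w) = 1.04 km × 1.03/(3.33 − 1.03) = 0.466 km.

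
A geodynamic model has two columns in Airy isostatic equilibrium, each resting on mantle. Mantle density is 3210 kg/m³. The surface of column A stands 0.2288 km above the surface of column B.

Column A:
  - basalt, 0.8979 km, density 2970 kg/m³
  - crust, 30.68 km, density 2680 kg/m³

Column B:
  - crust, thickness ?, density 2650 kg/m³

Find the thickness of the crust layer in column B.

28.1 km

Take the compensation level at the base of the deeper column (depth z_c below the surface of column A) and equate Σ ρ_i t_i down to z_c; mantle fills any gap and the z_c terms cancel.
Column A: 0.8979×2970 + 30.68×2680 + (z_c − 31.5779)×3210
Column B: 0.2288×0 + x×2650 + (z_c − 0.2288 − 0 − x)×3210
The z_c×3210 term appears on both sides and cancels. Collect the known terms of each column as K = Σ(ρt)_known − 3210 × (depth of known layers): K_A = 84889.163 − 3210×31.5779 = −16475.896; K_B = 0 − 3210×(0.2288 + 0) = −734.448.
Balance: K_A = K_B − x×(3210 − 2650), so x = (K_B − K_A)/(3210 − 2650) = 15741.4/560 = 28.1 km.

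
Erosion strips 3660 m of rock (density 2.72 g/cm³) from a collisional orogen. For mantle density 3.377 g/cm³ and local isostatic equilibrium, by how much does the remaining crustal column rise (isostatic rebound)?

2950 m

Unloading: uplift u = e ρ_c/ρ_m = 3660 m × 2.72/3.377 = 2950 m.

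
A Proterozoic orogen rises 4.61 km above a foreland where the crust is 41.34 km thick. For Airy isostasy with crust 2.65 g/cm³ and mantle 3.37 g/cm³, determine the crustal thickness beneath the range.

Root depth r = h ρ_c / (ρ_m − ρ_c) = 4.61 km × 2.65 / 0.72 = 16.97 km.
Total thickness = T + h + r = 41.34 km + 4.61 km + 16.97 km = 62.9 km.

62.9 km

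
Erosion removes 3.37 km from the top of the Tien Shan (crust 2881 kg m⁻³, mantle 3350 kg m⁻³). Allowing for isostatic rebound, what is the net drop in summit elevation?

0.472 km

Rebound u = e ρ_c/ρ_m = 3.37 km × 2881/3350 = 2.898 km.
Net surface drop = e − u = 3.37 km − 2.898 km = e (ρ_m − ρ_c)/ρ_m = 0.472 km.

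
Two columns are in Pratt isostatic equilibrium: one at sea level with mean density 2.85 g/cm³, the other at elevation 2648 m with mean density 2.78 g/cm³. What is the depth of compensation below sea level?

105000 m

ρ_ref D = ρ (D + h) → D (ρ_ref − ρ) = ρ h.
D = ρ h/(ρ_ref − ρ) = 2.78 × 2648 m/(2.85 − 2.78) = 105000 m.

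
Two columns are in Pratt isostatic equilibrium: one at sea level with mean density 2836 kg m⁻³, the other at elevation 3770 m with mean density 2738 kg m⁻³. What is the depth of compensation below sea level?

105000 m

ρ_ref D = ρ (D + h) → D (ρ_ref − ρ) = ρ h.
D = ρ h/(ρ_ref − ρ) = 2738 × 3770 m/(2836 − 2738) = 105000 m.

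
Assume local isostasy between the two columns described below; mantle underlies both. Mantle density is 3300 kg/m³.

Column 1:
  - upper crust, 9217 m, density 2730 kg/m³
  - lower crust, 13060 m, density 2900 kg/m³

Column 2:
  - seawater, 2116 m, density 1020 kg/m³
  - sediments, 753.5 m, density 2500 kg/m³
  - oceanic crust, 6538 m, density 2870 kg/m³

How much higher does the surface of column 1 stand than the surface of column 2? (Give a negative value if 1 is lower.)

679 m

For any compensation level in the mantle, the mantle terms cancel and isostasy reduces to e = (Σt_1 − Σt_2) − (Σ(ρt)_1 − Σ(ρt)_2) / ρ_m.
Σt_1 = 22277 m; Σt_2 = 9407.5 m; Σ(ρt)_1 = 63036410; Σ(ρt)_2 = 22806130 (in m·kg/m³).
e = (22277 − 9407.5) − (63036410 − 22806130) / 3300 = 679 m.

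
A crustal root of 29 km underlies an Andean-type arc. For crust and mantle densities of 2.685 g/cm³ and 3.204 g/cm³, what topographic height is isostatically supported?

Balancing pressure at the compensation depth: ρ_c h = (ρ_m − ρ_c) r.
h = r (ρ_m − ρ_c) / ρ_c = 29 km × (3.204 − 2.685) / 2.685 = 5.61 km.

5.61 km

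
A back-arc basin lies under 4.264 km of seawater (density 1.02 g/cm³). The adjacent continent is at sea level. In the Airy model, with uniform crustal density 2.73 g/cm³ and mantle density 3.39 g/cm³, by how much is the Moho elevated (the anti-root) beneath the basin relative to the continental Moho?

11 km

In Airy isostatic equilibrium: replacing crust with seawater at the top is compensated by replacing crust with mantle at the base: d (ρ_c − ρ_w) = a (ρ_m − ρ_c).
a = d (ρ_c − ρ_w)/(ρ_m − ρ_c) = 4.264 km × 1.71/0.66 = 11 km.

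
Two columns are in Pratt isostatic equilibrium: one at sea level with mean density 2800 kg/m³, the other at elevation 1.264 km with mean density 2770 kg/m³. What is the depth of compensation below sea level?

ρ_ref D = ρ (D + h) → D (ρ_ref − ρ) = ρ h.
D = ρ h/(ρ_ref − ρ) = 2770 × 1.264 km/(2800 − 2770) = 117 km.

117 km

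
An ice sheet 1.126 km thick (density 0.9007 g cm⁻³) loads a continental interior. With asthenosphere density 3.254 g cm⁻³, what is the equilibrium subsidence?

0.312 km

Balancing pressure at the compensation depth: the ice load ρ_ice t is balanced by mantle displaced below, ρ_m s.
s = t ρ_ice / ρ_m = 1.126 km × 0.9007/3.254 = 0.312 km.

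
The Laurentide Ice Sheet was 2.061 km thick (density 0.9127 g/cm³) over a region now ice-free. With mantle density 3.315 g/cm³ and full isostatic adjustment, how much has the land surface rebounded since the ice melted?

Removing the load lets mantle flow back in; uplift u satisfies ρ_ice t = ρ_m u.
u = t ρ_ice/ρ_m = 2.061 km × 0.9127/3.315 = 0.567 km.

0.567 km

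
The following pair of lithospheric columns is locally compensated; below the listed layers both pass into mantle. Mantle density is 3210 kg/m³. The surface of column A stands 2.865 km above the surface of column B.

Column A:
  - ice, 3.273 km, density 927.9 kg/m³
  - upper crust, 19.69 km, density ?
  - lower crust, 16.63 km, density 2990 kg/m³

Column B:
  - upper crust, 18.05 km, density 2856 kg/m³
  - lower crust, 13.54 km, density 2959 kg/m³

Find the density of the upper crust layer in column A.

2810 kg/m³

Take the compensation level at the base of the deeper column (depth z_c below the surface of column A) and equate Σ ρ_i t_i down to z_c; mantle fills any gap and the z_c terms cancel.
Column A: 3.273×927.9 + 19.69×ρ + 16.63×2990 + (z_c − 39.593)×3210
Column B: 2.865×0 + 18.05×2856 + 13.54×2959 + (z_c − 2.865 − 31.59)×3210
The z_c×3210 term appears on both sides and cancels. Collect the known terms of each column as K = Σ(ρt)_known − 3210 × (depth of known layers): K_A = 52760.7167 − 3210×39.593 = −74332.8133; K_B = 91615.66 − 3210×(2.865 + 31.59) = −18984.89.
Balance: K_A + 19.69×ρ = K_B, so ρ = (K_B − K_A)/19.69 = 55347.9/19.69 = 2810 kg/m³.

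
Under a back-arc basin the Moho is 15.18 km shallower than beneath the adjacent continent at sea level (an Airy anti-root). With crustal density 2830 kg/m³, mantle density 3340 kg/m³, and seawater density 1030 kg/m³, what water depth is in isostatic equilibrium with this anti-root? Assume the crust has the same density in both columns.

Replacing a thickness d of crust by seawater at the top must be balanced by replacing crust with mantle at the base: d (ρ_c − ρ_w) = a (ρ_m − ρ_c).
d = a (ρ_m − ρ_c)/(ρ_c − ρ_w) = 15.18 km × 510/1800 = 4.3 km.

4.3 km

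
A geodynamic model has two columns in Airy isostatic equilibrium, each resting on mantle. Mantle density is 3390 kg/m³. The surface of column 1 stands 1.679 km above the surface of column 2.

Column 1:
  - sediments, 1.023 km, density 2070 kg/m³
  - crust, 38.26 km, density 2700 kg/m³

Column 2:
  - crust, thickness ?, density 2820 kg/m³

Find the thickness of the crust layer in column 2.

38.7 km

Take the compensation level at the base of the deeper column (depth z_c below the surface of column 1) and equate Σ ρ_i t_i down to z_c; mantle fills any gap and the z_c terms cancel.
Column 1: 1.023×2070 + 38.26×2700 + (z_c − 39.283)×3390
Column 2: 1.679×0 + x×2820 + (z_c − 1.679 − 0 − x)×3390
The z_c×3390 term appears on both sides and cancels. Collect the known terms of each column as K = Σ(ρt)_known − 3390 × (depth of known layers): K_1 = 105419.61 − 3390×39.283 = −27749.76; K_2 = 0 − 3390×(1.679 + 0) = −5691.81.
Balance: K_1 = K_2 − x×(3390 − 2820), so x = (K_2 − K_1)/(3390 − 2820) = 22058/570 = 38.7 km.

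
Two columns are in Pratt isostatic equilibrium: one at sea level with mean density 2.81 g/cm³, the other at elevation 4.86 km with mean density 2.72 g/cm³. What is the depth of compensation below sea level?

ρ_ref D = ρ (D + h) → D (ρ_ref − ρ) = ρ h.
D = ρ h/(ρ_ref − ρ) = 2.72 × 4.86 km/(2.81 − 2.72) = 147 km.

147 km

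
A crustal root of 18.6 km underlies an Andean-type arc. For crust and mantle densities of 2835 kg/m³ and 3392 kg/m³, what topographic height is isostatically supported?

3.65 km

Isostatic balance requires: ρ_c h = (ρ_m − ρ_c) r.
h = r (ρ_m − ρ_c) / ρ_c = 18.6 km × (3392 − 2835) / 2835 = 3.65 km.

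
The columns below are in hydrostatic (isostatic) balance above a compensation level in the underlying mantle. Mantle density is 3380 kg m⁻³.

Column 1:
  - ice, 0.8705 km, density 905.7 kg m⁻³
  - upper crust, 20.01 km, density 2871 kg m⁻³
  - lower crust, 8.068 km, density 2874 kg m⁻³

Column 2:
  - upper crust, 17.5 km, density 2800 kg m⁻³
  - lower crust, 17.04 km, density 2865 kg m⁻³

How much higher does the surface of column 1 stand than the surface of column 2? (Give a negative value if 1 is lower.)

For any compensation level in the mantle, the mantle terms cancel and isostasy reduces to e = (Σt_1 − Σt_2) − (Σ(ρt)_1 − Σ(ρt)_2) / ρ_m.
Σt_1 = 28.9485 km; Σt_2 = 34.54 km; Σ(ρt)_1 = 81424.5538; Σ(ρt)_2 = 97819.6 (in km·kg m⁻³).
e = (28.9485 − 34.54) − (81424.5538 − 97819.6) / 3380 = −0.741 km.

−0.741 km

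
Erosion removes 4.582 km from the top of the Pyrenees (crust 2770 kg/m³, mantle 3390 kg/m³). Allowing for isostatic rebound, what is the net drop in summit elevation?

0.838 km

Rebound u = e ρ_c/ρ_m = 4.582 km × 2770/3390 = 3.744 km.
Net surface drop = e − u = 4.582 km − 3.744 km = e (ρ_m − ρ_c)/ρ_m = 0.838 km.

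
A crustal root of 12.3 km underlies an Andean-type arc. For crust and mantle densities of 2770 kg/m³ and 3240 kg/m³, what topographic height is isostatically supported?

2.09 km

Isostatic balance requires: ρ_c h = (ρ_m − ρ_c) r.
h = r (ρ_m − ρ_c) / ρ_c = 12.3 km × (3240 − 2770) / 2770 = 2.09 km.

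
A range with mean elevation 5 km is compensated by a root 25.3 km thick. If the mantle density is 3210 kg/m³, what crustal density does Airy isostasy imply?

ρ_c h = (ρ_m − ρ_c) r → ρ_c (h + r) = ρ_m r → ρ_c = ρ_m r / (h + r).
ρ_c = 3210 × 25.3 km / (5 km + 25.3 km) = 2680 kg/m³.

2680 kg/m³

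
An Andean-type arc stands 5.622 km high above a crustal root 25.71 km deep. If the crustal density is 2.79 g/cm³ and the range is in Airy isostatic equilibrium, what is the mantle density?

3.4 g/cm³

Airy balance: ρ_c h = (ρ_m − ρ_c) r → ρ_m = ρ_c (1 + h/r).
ρ_m = 2.79 × (1 + 5.622 km/25.71 km) = 3.4 g/cm³.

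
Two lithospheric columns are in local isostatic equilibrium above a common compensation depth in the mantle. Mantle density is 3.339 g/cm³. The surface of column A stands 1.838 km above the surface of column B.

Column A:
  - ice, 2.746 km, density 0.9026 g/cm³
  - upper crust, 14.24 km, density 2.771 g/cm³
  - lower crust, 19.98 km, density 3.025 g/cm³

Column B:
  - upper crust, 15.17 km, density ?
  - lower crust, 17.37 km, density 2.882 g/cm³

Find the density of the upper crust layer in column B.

2.88 g/cm³

Take the compensation level at the base of the deeper column (depth z_c below the surface of column A) and equate Σ ρ_i t_i down to z_c; mantle fills any gap and the z_c terms cancel.
Column A: 2.746×0.9026 + 14.24×2.771 + 19.98×3.025 + (z_c − 36.966)×3.339
Column B: 1.838×0 + 15.17×ρ + 17.37×2.882 + (z_c − 1.838 − 32.54)×3.339
The z_c×3.339 term appears on both sides and cancels. Collect the known terms of each column as K = Σ(ρt)_known − 3.339 × (depth of known layers): K_A = 102.37708 − 3.339×36.966 = −21.0523944; K_B = 50.06034 − 3.339×(1.838 + 32.54) = −64.727802.
Balance: K_A = K_B + 15.17×ρ, so ρ = (K_A − K_B)/15.17 = 43.6754/15.17 = 2.88 g/cm³.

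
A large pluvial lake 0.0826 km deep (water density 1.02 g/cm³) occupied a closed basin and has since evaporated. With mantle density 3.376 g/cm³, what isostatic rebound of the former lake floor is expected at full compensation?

0.025 km

u = d ρ_w/ρ_m = 0.0826 km × 1.02/3.376 = 0.025 km.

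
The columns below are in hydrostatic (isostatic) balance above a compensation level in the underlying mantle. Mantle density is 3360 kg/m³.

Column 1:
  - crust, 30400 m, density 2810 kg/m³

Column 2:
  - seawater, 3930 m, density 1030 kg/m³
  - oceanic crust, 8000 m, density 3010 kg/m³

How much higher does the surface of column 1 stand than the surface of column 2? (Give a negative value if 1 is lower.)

For any compensation level in the mantle, the mantle terms cancel and isostasy reduces to e = (Σt_1 − Σt_2) − (Σ(ρt)_1 − Σ(ρt)_2) / ρ_m.
Σt_1 = 30400 m; Σt_2 = 11930 m; Σ(ρt)_1 = 85424000; Σ(ρt)_2 = 28127900 (in m·kg/m³).
e = (30400 − 11930) − (85424000 − 28127900) / 3360 = 1420 m.

1420 m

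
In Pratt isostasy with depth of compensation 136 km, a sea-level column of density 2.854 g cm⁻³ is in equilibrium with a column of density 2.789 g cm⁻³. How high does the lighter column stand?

3.17 km

ρ_ref D = ρ (D + h) → h = D (ρ_ref − ρ)/ρ.
h = 136 km × (2.854 − 2.789)/2.789 = 3.17 km.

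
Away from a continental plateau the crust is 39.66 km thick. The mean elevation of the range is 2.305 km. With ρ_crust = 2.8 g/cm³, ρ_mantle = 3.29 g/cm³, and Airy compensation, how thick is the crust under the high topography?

55.1 km

Root depth r = h ρ_c / (ρ_m − ρ_c) = 2.305 km × 2.8 / 0.49 = 13.17 km.
Total thickness = T + h + r = 39.66 km + 2.305 km + 13.17 km = 55.1 km.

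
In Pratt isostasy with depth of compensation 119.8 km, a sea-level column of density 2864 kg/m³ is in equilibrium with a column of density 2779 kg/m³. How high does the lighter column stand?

3.66 km

ρ_ref D = ρ (D + h) → h = D (ρ_ref − ρ)/ρ.
h = 119.8 km × (2864 − 2779)/2779 = 3.66 km.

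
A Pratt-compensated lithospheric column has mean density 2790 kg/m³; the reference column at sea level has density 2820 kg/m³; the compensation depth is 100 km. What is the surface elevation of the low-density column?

1.08 km

ρ_ref D = ρ (D + h) → h = D (ρ_ref − ρ)/ρ.
h = 100 km × (2820 − 2790)/2790 = 1.08 km.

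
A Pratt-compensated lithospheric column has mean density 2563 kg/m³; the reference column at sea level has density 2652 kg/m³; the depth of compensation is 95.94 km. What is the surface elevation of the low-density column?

3.33 km

ρ_ref D = ρ (D + h) → h = D (ρ_ref − ρ)/ρ.
h = 95.94 km × (2652 − 2563)/2563 = 3.33 km.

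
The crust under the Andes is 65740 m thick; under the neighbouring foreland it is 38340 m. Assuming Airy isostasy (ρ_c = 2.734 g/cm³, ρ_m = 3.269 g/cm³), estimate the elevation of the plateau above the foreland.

Excess crust Δ = 65740 m − 38340 m = 27400 m, split between elevation h and root r with h + r = Δ.
Airy balance ρ_c h = (ρ_m − ρ_c) r gives r = h ρ_c/(ρ_m − ρ_c), so h (1 + ρ_c/(ρ_m − ρ_c)) = Δ, i.e. h = Δ (ρ_m − ρ_c)/ρ_m.
h = 27400 m × 0.535/3.269 = 4480 m.

4480 m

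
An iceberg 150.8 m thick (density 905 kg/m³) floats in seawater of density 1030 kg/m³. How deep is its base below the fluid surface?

132 m

Draft d = t ρ_obj/ρ_fluid = 150.8 m × 905/1030 = 132 m.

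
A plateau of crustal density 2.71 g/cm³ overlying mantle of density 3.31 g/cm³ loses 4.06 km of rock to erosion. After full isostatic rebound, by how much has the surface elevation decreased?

Rebound u = e ρ_c/ρ_m = 4.06 km × 2.71/3.31 = 3.324 km.
Net surface drop = e − u = 4.06 km − 3.324 km = e (ρ_m − ρ_c)/ρ_m = 0.736 km.

0.736 km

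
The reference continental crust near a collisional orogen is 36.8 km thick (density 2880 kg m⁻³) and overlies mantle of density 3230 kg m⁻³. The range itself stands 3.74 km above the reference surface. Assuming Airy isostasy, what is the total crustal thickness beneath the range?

Root depth r = h ρ_c / (ρ_m − ρ_c) = 3.74 km × 2880 / 350 = 30.77 km.
Total thickness = T + h + r = 36.8 km + 3.74 km + 30.77 km = 71.3 km.

71.3 km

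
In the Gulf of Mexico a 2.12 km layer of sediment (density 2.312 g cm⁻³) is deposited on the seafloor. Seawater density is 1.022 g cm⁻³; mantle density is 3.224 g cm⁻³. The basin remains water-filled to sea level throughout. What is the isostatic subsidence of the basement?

1.24 km

Submarine loading: the sediment displaces seawater, and the subsidence is in turn flooded, so s (ρ_m − ρ_w) = t (ρ_sed − ρ_w).
s = 2.12 km × (2.312 − 1.022) / (3.224 − 1.022) = 1.24 km.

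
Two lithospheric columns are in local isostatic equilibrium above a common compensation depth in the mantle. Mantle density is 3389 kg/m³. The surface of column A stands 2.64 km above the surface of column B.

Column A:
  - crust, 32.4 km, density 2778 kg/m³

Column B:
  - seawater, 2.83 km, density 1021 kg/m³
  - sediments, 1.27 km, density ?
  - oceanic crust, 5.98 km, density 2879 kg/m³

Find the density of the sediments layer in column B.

2520 kg/m³

Take the compensation level at the base of the deeper column (depth z_c below the surface of column A) and equate Σ ρ_i t_i down to z_c; mantle fills any gap and the z_c terms cancel.
Column A: 32.4×2778 + (z_c − 32.4)×3389
Column B: 2.64×0 + 2.83×1021 + 1.27×ρ + 5.98×2879 + (z_c − 2.64 − 10.08)×3389
The z_c×3389 term appears on both sides and cancels. Collect the known terms of each column as K = Σ(ρt)_known − 3389 × (depth of known layers): K_A = 90007.2 − 3389×32.4 = −19796.4; K_B = 20105.85 − 3389×(2.64 + 10.08) = −23002.23.
Balance: K_A = K_B + 1.27×ρ, so ρ = (K_A − K_B)/1.27 = 3205.83/1.27 = 2520 kg/m³.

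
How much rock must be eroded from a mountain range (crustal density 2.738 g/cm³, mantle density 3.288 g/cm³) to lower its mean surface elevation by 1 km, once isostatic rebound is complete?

Net drop Δ = e − u = e − e ρ_c/ρ_m = e (ρ_m − ρ_c)/ρ_m.
e = Δ ρ_m/(ρ_m − ρ_c) = 1 km × 3.288/0.55 = 5.98 km.

5.98 km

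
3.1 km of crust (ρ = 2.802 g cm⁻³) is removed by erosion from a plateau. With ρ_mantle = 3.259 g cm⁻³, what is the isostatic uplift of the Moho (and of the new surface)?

Unloading: uplift u = e ρ_c/ρ_m = 3.1 km × 2.802/3.259 = 2.67 km.

2.67 km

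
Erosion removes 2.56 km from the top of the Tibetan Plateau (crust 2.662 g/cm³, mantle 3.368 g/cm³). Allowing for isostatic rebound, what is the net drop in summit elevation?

Rebound u = e ρ_c/ρ_m = 2.56 km × 2.662/3.368 = 2.023 km.
Net surface drop = e − u = 2.56 km − 2.023 km = e (ρ_m − ρ_c)/ρ_m = 0.537 km.

0.537 km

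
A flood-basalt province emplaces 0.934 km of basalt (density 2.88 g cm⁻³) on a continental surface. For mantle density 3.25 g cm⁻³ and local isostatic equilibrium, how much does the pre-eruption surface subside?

Subaerial loading: s = t ρ_load / ρ_m.
s = 0.934 km × 2.88/3.25 = 0.828 km.

0.828 km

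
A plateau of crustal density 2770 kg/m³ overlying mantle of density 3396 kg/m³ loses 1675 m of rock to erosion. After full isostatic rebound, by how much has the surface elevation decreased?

Rebound u = e ρ_c/ρ_m = 1675 m × 2770/3396 = 1366 m.
Net surface drop = e − u = 1675 m − 1366 m = e (ρ_m − ρ_c)/ρ_m = 309 m.

309 m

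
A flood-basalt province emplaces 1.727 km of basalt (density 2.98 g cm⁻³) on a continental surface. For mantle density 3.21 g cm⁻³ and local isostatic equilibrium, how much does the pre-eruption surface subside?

Subaerial loading: s = t ρ_load / ρ_m.
s = 1.727 km × 2.98/3.21 = 1.6 km.

1.6 km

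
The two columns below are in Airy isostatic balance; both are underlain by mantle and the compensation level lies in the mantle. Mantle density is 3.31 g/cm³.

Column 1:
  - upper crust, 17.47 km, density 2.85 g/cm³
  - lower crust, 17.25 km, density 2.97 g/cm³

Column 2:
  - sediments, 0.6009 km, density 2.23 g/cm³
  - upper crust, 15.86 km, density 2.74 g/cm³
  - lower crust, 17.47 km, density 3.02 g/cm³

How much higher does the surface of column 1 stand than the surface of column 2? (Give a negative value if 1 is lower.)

For any compensation level in the mantle, the mantle terms cancel and isostasy reduces to e = (Σt_1 − Σt_2) − (Σ(ρt)_1 − Σ(ρt)_2) / ρ_m.
Σt_1 = 34.72 km; Σt_2 = 33.9309 km; Σ(ρt)_1 = 101.022; Σ(ρt)_2 = 97.555807 (in km·g/cm³).
e = (34.72 − 33.9309) − (101.022 − 97.555807) / 3.31 = −0.258 km.

−0.258 km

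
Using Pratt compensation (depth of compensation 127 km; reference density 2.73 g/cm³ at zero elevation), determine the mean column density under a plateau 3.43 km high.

Pratt balance: ρ_ref D = ρ (D + h).
ρ = ρ_ref D/(D + h) = 2.73 × 127 km/(127 km + 3.43 km) = 2.66 g/cm³.

2.66 g/cm³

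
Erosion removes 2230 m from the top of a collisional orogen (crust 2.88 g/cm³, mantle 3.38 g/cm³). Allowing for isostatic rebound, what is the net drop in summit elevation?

330 m

Rebound u = e ρ_c/ρ_m = 2230 m × 2.88/3.38 = 1900 m.
Net surface drop = e − u = 2230 m − 1900 m = e (ρ_m − ρ_c)/ρ_m = 330 m.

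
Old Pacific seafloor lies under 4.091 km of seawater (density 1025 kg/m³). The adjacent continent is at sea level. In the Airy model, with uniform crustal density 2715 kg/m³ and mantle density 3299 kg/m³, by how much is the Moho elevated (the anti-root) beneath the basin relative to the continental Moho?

11.8 km

For local isostatic compensation: replacing crust with seawater at the top is compensated by replacing crust with mantle at the base: d (ρ_c − ρ_w) = a (ρ_m − ρ_c).
a = d (ρ_c − ρ_w)/(ρ_m − ρ_c) = 4.091 km × 1690/584 = 11.8 km.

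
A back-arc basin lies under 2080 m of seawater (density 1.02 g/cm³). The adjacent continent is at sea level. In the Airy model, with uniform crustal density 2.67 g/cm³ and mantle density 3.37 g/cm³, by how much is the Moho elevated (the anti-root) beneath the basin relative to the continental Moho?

4900 m

In Airy isostatic equilibrium: replacing crust with seawater at the top is compensated by replacing crust with mantle at the base: d (ρ_c − ρ_w) = a (ρ_m − ρ_c).
a = d (ρ_c − ρ_w)/(ρ_m − ρ_c) = 2080 m × 1.65/0.7 = 4900 m.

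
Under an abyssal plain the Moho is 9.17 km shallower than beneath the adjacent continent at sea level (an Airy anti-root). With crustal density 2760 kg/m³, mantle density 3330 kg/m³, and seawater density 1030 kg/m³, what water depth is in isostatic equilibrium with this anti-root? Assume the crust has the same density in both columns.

3.02 km

Replacing a thickness d of crust by seawater at the top must be balanced by replacing crust with mantle at the base: d (ρ_c − ρ_w) = a (ρ_m − ρ_c).
d = a (ρ_m − ρ_c)/(ρ_c − ρ_w) = 9.17 km × 570/1730 = 3.02 km.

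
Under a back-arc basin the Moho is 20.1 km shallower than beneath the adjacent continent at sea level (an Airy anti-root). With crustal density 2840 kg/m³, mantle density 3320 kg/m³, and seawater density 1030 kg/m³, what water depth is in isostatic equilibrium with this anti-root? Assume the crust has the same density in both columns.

5.33 km

Replacing a thickness d of crust by seawater at the top must be balanced by replacing crust with mantle at the base: d (ρ_c − ρ_w) = a (ρ_m − ρ_c).
d = a (ρ_m − ρ_c)/(ρ_c − ρ_w) = 20.1 km × 480/1810 = 5.33 km.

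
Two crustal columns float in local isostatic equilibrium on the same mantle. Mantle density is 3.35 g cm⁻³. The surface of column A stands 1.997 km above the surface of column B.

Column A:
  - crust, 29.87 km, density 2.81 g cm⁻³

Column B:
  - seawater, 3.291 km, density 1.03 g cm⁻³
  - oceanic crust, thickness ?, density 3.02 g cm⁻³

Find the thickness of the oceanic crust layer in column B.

Take the compensation level at the base of the deeper column (depth z_c below the surface of column A) and equate Σ ρ_i t_i down to z_c; mantle fills any gap and the z_c terms cancel.
Column A: 29.87×2.81 + (z_c − 29.87)×3.35
Column B: 1.997×0 + 3.291×1.03 + x×3.02 + (z_c − 1.997 − 3.291 − x)×3.35
The z_c×3.35 term appears on both sides and cancels. Collect the known terms of each column as K = Σ(ρt)_known − 3.35 × (depth of known layers): K_A = 83.9347 − 3.35×29.87 = −16.1298; K_B = 3.38973 − 3.35×(1.997 + 3.291) = −14.32507.
Balance: K_A = K_B − x×(3.35 − 3.02), so x = (K_B − K_A)/(3.35 − 3.02) = 1.80473/0.33 = 5.47 km.

5.47 km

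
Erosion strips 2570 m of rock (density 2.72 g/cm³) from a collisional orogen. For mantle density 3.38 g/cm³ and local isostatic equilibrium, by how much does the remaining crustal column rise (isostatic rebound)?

Unloading: uplift u = e ρ_c/ρ_m = 2570 m × 2.72/3.38 = 2070 m.

2070 m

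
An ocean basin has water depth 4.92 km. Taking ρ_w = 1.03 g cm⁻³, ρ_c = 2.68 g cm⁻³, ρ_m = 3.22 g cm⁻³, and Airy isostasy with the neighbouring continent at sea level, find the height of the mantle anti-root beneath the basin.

By Archimedes' principle applied to the lithosphere: replacing crust with seawater at the top is compensated by replacing crust with mantle at the base: d (ρ_c − ρ_w) = a (ρ_m − ρ_c).
a = d (ρ_c − ρ_w)/(ρ_m − ρ_c) = 4.92 km × 1.65/0.54 = 15 km.

15 km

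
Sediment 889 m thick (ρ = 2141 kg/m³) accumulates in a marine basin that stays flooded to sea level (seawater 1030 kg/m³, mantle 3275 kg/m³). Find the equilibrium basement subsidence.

440 m

Submarine loading: the sediment displaces seawater, and the subsidence is in turn flooded, so s (ρ_m − ρ_w) = t (ρ_sed − ρ_w).
s = 889 m × (2141 − 1030) / (3275 − 1030) = 440 m.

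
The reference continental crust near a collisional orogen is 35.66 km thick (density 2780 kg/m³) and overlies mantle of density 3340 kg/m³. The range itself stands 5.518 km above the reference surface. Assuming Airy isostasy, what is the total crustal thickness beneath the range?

Root depth r = h ρ_c / (ρ_m − ρ_c) = 5.518 km × 2780 / 560 = 27.39 km.
Total thickness = T + h + r = 35.66 km + 5.518 km + 27.39 km = 68.6 km.

68.6 km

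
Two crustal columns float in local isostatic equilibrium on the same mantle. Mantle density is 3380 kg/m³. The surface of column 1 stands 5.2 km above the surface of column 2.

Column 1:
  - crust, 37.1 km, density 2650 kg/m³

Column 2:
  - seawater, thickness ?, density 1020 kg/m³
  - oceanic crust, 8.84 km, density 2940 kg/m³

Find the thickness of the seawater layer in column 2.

Take the compensation level at the base of the deeper column (depth z_c below the surface of column 1) and equate Σ ρ_i t_i down to z_c; mantle fills any gap and the z_c terms cancel.
Column 1: 37.1×2650 + (z_c − 37.1)×3380
Column 2: 5.2×0 + x×1020 + 8.84×2940 + (z_c − 5.2 − 8.84 − x)×3380
The z_c×3380 term appears on both sides and cancels. Collect the known terms of each column as K = Σ(ρt)_known − 3380 × (depth of known layers): K_1 = 98315 − 3380×37.1 = −27083; K_2 = 25989.6 − 3380×(5.2 + 8.84) = −21465.6.
Balance: K_1 = K_2 − x×(3380 − 1020), so x = (K_2 − K_1)/(3380 − 1020) = 5617.4/2360 = 2.38 km.

2.38 km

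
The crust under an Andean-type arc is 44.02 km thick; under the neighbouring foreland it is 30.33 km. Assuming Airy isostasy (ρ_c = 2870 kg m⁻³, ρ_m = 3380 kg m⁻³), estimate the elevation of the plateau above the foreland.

2.07 km

Excess crust Δ = 44.02 km − 30.33 km = 13.69 km, split between elevation h and root r with h + r = Δ.
Airy balance ρ_c h = (ρ_m − ρ_c) r gives r = h ρ_c/(ρ_m − ρ_c), so h (1 + ρ_c/(ρ_m − ρ_c)) = Δ, i.e. h = Δ (ρ_m − ρ_c)/ρ_m.
h = 13.69 km × 510/3380 = 2.07 km.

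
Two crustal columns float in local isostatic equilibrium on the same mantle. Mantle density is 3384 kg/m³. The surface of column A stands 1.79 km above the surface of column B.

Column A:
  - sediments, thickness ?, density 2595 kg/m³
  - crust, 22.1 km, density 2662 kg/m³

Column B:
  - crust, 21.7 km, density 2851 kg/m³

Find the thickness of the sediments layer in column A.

2.11 km

Take the compensation level at the base of the deeper column (depth z_c below the surface of column A) and equate Σ ρ_i t_i down to z_c; mantle fills any gap and the z_c terms cancel.
Column A: x×2595 + 22.1×2662 + (z_c − 22.1 − x)×3384
Column B: 1.79×0 + 21.7×2851 + (z_c − 1.79 − 21.7)×3384
The z_c×3384 term appears on both sides and cancels. Collect the known terms of each column as K = Σ(ρt)_known − 3384 × (depth of known layers): K_A = 58830.2 − 3384×22.1 = −15956.2; K_B = 61866.7 − 3384×(1.79 + 21.7) = −17623.46.
Balance: K_A − x×(3384 − 2595) = K_B, so x = (K_A − K_B)/(3384 − 2595) = 1667.26/789 = 2.11 km.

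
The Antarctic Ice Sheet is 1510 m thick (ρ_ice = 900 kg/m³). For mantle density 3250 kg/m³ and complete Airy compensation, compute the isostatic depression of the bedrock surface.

By Archimedes' principle applied to the lithosphere: the ice load ρ_ice t is balanced by mantle displaced below, ρ_m s.
s = t ρ_ice / ρ_m = 1510 m × 900/3250 = 418 m.

418 m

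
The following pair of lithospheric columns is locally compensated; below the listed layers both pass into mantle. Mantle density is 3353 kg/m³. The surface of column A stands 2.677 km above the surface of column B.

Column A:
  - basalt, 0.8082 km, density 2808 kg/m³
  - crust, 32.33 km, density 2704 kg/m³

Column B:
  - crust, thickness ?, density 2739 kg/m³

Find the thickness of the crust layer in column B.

20.3 km

Take the compensation level at the base of the deeper column (depth z_c below the surface of column A) and equate Σ ρ_i t_i down to z_c; mantle fills any gap and the z_c terms cancel.
Column A: 0.8082×2808 + 32.33×2704 + (z_c − 33.1382)×3353
Column B: 2.677×0 + x×2739 + (z_c − 2.677 − 0 − x)×3353
The z_c×3353 term appears on both sides and cancels. Collect the known terms of each column as K = Σ(ρt)_known − 3353 × (depth of known layers): K_A = 89689.7456 − 3353×33.1382 = −21422.639; K_B = 0 − 3353×(2.677 + 0) = −8975.981.
Balance: K_A = K_B − x×(3353 − 2739), so x = (K_B − K_A)/(3353 − 2739) = 12446.7/614 = 20.3 km.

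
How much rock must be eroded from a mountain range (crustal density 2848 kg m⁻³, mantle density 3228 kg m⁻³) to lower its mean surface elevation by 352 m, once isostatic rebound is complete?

2990 m

Net drop Δ = e − u = e − e ρ_c/ρ_m = e (ρ_m − ρ_c)/ρ_m.
e = Δ ρ_m/(ρ_m − ρ_c) = 352 m × 3228/380 = 2990 m.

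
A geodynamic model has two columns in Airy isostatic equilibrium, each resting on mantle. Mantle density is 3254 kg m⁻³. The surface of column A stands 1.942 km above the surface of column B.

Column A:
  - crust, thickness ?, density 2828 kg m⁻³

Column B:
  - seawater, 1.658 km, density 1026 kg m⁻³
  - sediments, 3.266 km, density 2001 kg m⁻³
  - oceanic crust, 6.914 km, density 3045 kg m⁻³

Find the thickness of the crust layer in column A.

Take the compensation level at the base of the deeper column (depth z_c below the surface of column A) and equate Σ ρ_i t_i down to z_c; mantle fills any gap and the z_c terms cancel.
Column A: x×2828 + (z_c − 0 − x)×3254
Column B: 1.942×0 + 1.658×1026 + 3.266×2001 + 6.914×3045 + (z_c − 1.942 − 11.838)×3254
The z_c×3254 term appears on both sides and cancels. Collect the known terms of each column as K = Σ(ρt)_known − 3254 × (depth of known layers): K_A = 0 − 3254×0 = 0; K_B = 29289.504 − 3254×(1.942 + 11.838) = −15550.616.
Balance: K_A − x×(3254 − 2828) = K_B, so x = (K_A − K_B)/(3254 − 2828) = 15550.6/426 = 36.5 km.

36.5 km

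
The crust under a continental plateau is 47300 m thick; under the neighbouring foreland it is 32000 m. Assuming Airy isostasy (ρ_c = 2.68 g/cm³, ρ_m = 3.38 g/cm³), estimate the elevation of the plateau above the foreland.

3170 m

Excess crust Δ = 47300 m − 32000 m = 15300 m, split between elevation h and root r with h + r = Δ.
Airy balance ρ_c h = (ρ_m − ρ_c) r gives r = h ρ_c/(ρ_m − ρ_c), so h (1 + ρ_c/(ρ_m − ρ_c)) = Δ, i.e. h = Δ (ρ_m − ρ_c)/ρ_m.
h = 15300 m × 0.7/3.38 = 3170 m.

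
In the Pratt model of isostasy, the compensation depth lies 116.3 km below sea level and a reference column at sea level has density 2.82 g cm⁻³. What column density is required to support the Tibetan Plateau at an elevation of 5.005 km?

2.7 g cm⁻³

Pratt balance: ρ_ref D = ρ (D + h).
ρ = ρ_ref D/(D + h) = 2.82 × 116.3 km/(116.3 km + 5.005 km) = 2.7 g cm⁻³.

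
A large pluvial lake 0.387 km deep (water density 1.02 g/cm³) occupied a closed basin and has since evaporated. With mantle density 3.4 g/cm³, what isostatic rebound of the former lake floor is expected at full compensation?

0.116 km

u = d ρ_w/ρ_m = 0.387 km × 1.02/3.4 = 0.116 km.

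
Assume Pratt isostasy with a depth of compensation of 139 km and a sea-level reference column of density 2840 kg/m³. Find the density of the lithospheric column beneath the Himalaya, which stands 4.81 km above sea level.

2750 kg/m³

Pratt balance: ρ_ref D = ρ (D + h).
ρ = ρ_ref D/(D + h) = 2840 × 139 km/(139 km + 4.81 km) = 2750 kg/m³.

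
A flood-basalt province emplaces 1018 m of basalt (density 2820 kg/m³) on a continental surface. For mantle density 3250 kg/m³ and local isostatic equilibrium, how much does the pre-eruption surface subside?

883 m

Subaerial loading: s = t ρ_load / ρ_m.
s = 1018 m × 2820/3250 = 883 m.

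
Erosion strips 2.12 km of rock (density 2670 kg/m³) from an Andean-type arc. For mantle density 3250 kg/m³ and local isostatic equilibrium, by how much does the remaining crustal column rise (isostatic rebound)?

Unloading: uplift u = e ρ_c/ρ_m = 2.12 km × 2670/3250 = 1.74 km.

1.74 km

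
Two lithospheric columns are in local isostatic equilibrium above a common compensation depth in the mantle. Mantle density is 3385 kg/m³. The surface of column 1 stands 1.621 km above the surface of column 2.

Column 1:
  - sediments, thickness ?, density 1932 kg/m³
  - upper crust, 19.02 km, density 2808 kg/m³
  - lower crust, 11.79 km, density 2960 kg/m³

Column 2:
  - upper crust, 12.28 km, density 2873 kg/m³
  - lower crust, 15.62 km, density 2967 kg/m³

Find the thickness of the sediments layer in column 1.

1.6 km

Take the compensation level at the base of the deeper column (depth z_c below the surface of column 1) and equate Σ ρ_i t_i down to z_c; mantle fills any gap and the z_c terms cancel.
Column 1: x×1932 + 19.02×2808 + 11.79×2960 + (z_c − 30.81 − x)×3385
Column 2: 1.621×0 + 12.28×2873 + 15.62×2967 + (z_c − 1.621 − 27.9)×3385
The z_c×3385 term appears on both sides and cancels. Collect the known terms of each column as K = Σ(ρt)_known − 3385 × (depth of known layers): K_1 = 88306.56 − 3385×30.81 = −15985.29; K_2 = 81624.98 − 3385×(1.621 + 27.9) = −18303.605.
Balance: K_1 − x×(3385 − 1932) = K_2, so x = (K_1 − K_2)/(3385 − 1932) = 2318.32/1453 = 1.6 km.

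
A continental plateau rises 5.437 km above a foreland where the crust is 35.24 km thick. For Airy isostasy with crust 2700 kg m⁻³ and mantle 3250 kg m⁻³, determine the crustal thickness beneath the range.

67.4 km

Root depth r = h ρ_c / (ρ_m − ρ_c) = 5.437 km × 2700 / 550 = 26.69 km.
Total thickness = T + h + r = 35.24 km + 5.437 km + 26.69 km = 67.4 km.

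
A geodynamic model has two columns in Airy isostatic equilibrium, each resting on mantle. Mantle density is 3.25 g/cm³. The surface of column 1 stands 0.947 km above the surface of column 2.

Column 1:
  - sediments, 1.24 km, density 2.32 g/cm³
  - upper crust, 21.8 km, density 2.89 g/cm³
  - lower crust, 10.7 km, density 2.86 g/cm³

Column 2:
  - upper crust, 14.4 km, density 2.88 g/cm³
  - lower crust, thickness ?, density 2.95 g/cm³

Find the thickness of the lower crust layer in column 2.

15.9 km

Take the compensation level at the base of the deeper column (depth z_c below the surface of column 1) and equate Σ ρ_i t_i down to z_c; mantle fills any gap and the z_c terms cancel.
Column 1: 1.24×2.32 + 21.8×2.89 + 10.7×2.86 + (z_c − 33.74)×3.25
Column 2: 0.947×0 + 14.4×2.88 + x×2.95 + (z_c − 0.947 − 14.4 − x)×3.25
The z_c×3.25 term appears on both sides and cancels. Collect the known terms of each column as K = Σ(ρt)_known − 3.25 × (depth of known layers): K_1 = 96.4808 − 3.25×33.74 = −13.1742; K_2 = 41.472 − 3.25×(0.947 + 14.4) = −8.40575.
Balance: K_1 = K_2 − x×(3.25 − 2.95), so x = (K_2 − K_1)/(3.25 − 2.95) = 4.76845/0.3 = 15.9 km.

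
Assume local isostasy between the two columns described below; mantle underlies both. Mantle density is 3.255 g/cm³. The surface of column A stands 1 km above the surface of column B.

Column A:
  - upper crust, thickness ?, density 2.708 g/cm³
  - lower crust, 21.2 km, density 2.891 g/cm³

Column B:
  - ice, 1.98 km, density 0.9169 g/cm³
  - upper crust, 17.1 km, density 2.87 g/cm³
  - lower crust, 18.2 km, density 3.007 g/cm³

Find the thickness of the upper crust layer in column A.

20.6 km

Take the compensation level at the base of the deeper column (depth z_c below the surface of column A) and equate Σ ρ_i t_i down to z_c; mantle fills any gap and the z_c terms cancel.
Column A: x×2.708 + 21.2×2.891 + (z_c − 21.2 − x)×3.255
Column B: 1×0 + 1.98×0.9169 + 17.1×2.87 + 18.2×3.007 + (z_c − 1 − 37.28)×3.255
The z_c×3.255 term appears on both sides and cancels. Collect the known terms of each column as K = Σ(ρt)_known − 3.255 × (depth of known layers): K_A = 61.2892 − 3.255×21.2 = −7.7168; K_B = 105.619862 − 3.255×(1 + 37.28) = −18.981538.
Balance: K_A − x×(3.255 − 2.708) = K_B, so x = (K_A − K_B)/(3.255 − 2.708) = 11.2647/0.547 = 20.6 km.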